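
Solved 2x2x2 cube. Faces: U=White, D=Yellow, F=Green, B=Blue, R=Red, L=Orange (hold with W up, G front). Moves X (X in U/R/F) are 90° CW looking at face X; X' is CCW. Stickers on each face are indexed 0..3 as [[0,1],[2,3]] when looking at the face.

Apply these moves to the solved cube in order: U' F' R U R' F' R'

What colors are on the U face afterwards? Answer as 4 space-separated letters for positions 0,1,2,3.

After move 1 (U'): U=WWWW F=OOGG R=GGRR B=RRBB L=BBOO
After move 2 (F'): F=OGOG U=WWGR R=YGYR D=BOYY L=BWOW
After move 3 (R): R=YYRG U=WGGG F=OOOY D=BBYR B=RRWB
After move 4 (U): U=GWGG F=YYOY R=RRRG B=BWWB L=OOOW
After move 5 (R'): R=RGRR U=GWGB F=YWOG D=BYYY B=RWBB
After move 6 (F'): F=WGYO U=GWRR R=YGBR D=OWYY L=OBOG
After move 7 (R'): R=GRYB U=GBRR F=WWYR D=OGYO B=YWWB
Query: U face = GBRR

Answer: G B R R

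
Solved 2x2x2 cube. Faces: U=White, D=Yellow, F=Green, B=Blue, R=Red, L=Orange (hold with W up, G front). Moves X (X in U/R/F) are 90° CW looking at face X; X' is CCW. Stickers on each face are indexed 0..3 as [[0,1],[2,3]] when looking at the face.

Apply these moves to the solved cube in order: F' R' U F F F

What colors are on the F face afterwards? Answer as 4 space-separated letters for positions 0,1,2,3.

Answer: R R R G

Derivation:
After move 1 (F'): F=GGGG U=WWRR R=YRYR D=OOYY L=OWOW
After move 2 (R'): R=RRYY U=WBRB F=GWGR D=OGYG B=YBOB
After move 3 (U): U=RWBB F=RRGR R=YBYY B=OWOB L=GWOW
After move 4 (F): F=GRRR U=RWWW R=BBBY D=YYYG L=GOOG
After move 5 (F): F=RGRR U=RWGO R=WBWY D=BBYG L=GYOY
After move 6 (F): F=RRRG U=RWYY R=GBOY D=WWYG L=GBOB
Query: F face = RRRG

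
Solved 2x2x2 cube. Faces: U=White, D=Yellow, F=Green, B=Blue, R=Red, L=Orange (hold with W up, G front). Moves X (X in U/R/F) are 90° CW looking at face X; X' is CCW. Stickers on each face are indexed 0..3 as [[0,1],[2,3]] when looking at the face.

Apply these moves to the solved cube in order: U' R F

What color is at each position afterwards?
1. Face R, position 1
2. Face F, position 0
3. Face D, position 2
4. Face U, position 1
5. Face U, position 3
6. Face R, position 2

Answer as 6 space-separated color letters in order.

Answer: G G Y O B G

Derivation:
After move 1 (U'): U=WWWW F=OOGG R=GGRR B=RRBB L=BBOO
After move 2 (R): R=RGRG U=WOWG F=OYGY D=YBYR B=WRWB
After move 3 (F): F=GOYY U=WOOB R=WGGG D=RRYR L=BYOB
Query 1: R[1] = G
Query 2: F[0] = G
Query 3: D[2] = Y
Query 4: U[1] = O
Query 5: U[3] = B
Query 6: R[2] = G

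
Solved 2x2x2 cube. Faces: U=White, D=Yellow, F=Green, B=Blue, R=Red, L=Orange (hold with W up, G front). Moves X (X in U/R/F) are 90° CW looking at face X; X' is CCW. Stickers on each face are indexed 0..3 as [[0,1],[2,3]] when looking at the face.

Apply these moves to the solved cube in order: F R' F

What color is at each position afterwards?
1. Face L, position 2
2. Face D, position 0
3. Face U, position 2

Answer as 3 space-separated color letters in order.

After move 1 (F): F=GGGG U=WWOO R=WRWR D=RRYY L=OYOY
After move 2 (R'): R=RRWW U=WBOB F=GWGO D=RGYG B=YBRB
After move 3 (F): F=GGOW U=WBYY R=ORBW D=WRYG L=OROG
Query 1: L[2] = O
Query 2: D[0] = W
Query 3: U[2] = Y

Answer: O W Y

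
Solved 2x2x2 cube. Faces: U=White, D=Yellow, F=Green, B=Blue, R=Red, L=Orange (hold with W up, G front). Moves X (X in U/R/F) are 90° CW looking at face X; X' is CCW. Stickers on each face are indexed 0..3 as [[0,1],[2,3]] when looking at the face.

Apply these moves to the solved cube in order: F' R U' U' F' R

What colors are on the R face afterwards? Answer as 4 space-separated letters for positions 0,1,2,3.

After move 1 (F'): F=GGGG U=WWRR R=YRYR D=OOYY L=OWOW
After move 2 (R): R=YYRR U=WGRG F=GOGY D=OBYB B=RBWB
After move 3 (U'): U=GGWR F=OWGY R=GORR B=YYWB L=RBOW
After move 4 (U'): U=GRGW F=RBGY R=OWRR B=GOWB L=YYOW
After move 5 (F'): F=BYRG U=GROR R=BWOR D=YWYB L=YWOG
After move 6 (R): R=OBRW U=GYOG F=BWRB D=YWYG B=RORB
Query: R face = OBRW

Answer: O B R W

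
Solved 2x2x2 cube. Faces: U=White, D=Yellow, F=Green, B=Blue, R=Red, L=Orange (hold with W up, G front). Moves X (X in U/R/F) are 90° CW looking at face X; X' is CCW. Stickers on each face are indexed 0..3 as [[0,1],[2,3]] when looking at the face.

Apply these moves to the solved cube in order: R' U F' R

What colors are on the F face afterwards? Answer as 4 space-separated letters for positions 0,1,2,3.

Answer: R O R G

Derivation:
After move 1 (R'): R=RRRR U=WBWB F=GWGW D=YGYG B=YBYB
After move 2 (U): U=WWBB F=RRGW R=YBRR B=OOYB L=GWOO
After move 3 (F'): F=RWRG U=WWYR R=GBYR D=WOYG L=GBOB
After move 4 (R): R=YGRB U=WWYG F=RORG D=WYYO B=ROWB
Query: F face = RORG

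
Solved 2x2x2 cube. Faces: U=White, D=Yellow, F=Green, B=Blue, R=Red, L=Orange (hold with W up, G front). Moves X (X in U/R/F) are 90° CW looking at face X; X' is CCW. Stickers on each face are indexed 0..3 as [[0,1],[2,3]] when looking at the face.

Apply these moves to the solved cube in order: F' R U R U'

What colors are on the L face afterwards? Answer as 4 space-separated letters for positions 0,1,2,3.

Answer: G W O W

Derivation:
After move 1 (F'): F=GGGG U=WWRR R=YRYR D=OOYY L=OWOW
After move 2 (R): R=YYRR U=WGRG F=GOGY D=OBYB B=RBWB
After move 3 (U): U=RWGG F=YYGY R=RBRR B=OWWB L=GOOW
After move 4 (R): R=RRRB U=RYGY F=YBGB D=OWYO B=GWWB
After move 5 (U'): U=YYRG F=GOGB R=YBRB B=RRWB L=GWOW
Query: L face = GWOW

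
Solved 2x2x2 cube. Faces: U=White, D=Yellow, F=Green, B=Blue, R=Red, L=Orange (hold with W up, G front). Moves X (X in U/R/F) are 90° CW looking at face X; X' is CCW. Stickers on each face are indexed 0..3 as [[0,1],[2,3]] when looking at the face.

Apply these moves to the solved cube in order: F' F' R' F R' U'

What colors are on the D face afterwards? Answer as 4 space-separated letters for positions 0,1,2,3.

After move 1 (F'): F=GGGG U=WWRR R=YRYR D=OOYY L=OWOW
After move 2 (F'): F=GGGG U=WWYY R=OROR D=WWYY L=OROR
After move 3 (R'): R=RROO U=WBYB F=GWGY D=WGYG B=YBWB
After move 4 (F): F=GGYW U=WBRR R=YRBO D=ORYG L=OWOG
After move 5 (R'): R=ROYB U=WWRY F=GBYR D=OGYW B=GBRB
After move 6 (U'): U=WYWR F=OWYR R=GBYB B=RORB L=GBOG
Query: D face = OGYW

Answer: O G Y W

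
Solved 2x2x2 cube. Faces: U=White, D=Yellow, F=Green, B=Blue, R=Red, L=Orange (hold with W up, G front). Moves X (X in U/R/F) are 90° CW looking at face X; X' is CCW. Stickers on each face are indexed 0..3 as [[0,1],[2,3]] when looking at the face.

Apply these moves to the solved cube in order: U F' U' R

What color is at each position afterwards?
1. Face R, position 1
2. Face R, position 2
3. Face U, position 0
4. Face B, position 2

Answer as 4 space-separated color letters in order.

After move 1 (U): U=WWWW F=RRGG R=BBRR B=OOBB L=GGOO
After move 2 (F'): F=RGRG U=WWBR R=YBYR D=GOYY L=GWOW
After move 3 (U'): U=WRWB F=GWRG R=RGYR B=YBBB L=OOOW
After move 4 (R): R=YRRG U=WWWG F=GORY D=GBYY B=BBRB
Query 1: R[1] = R
Query 2: R[2] = R
Query 3: U[0] = W
Query 4: B[2] = R

Answer: R R W R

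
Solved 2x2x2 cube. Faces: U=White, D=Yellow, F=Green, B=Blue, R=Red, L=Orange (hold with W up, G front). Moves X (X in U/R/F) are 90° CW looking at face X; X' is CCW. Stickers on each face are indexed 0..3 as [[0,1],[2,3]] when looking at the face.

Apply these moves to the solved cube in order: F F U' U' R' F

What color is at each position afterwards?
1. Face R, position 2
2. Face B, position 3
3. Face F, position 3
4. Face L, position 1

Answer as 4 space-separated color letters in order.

Answer: G B Y W

Derivation:
After move 1 (F): F=GGGG U=WWOO R=WRWR D=RRYY L=OYOY
After move 2 (F): F=GGGG U=WWYY R=OROR D=WWYY L=OROR
After move 3 (U'): U=WYWY F=ORGG R=GGOR B=ORBB L=BBOR
After move 4 (U'): U=YYWW F=BBGG R=OROR B=GGBB L=OROR
After move 5 (R'): R=RROO U=YBWG F=BYGW D=WBYG B=YGWB
After move 6 (F): F=GBWY U=YBRR R=WRGO D=ORYG L=OWOB
Query 1: R[2] = G
Query 2: B[3] = B
Query 3: F[3] = Y
Query 4: L[1] = W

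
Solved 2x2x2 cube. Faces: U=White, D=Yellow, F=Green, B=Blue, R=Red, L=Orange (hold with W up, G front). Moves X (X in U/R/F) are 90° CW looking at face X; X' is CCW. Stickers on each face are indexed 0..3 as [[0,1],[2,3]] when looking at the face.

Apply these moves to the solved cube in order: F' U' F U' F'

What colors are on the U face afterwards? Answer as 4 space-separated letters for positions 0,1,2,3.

Answer: R B G R

Derivation:
After move 1 (F'): F=GGGG U=WWRR R=YRYR D=OOYY L=OWOW
After move 2 (U'): U=WRWR F=OWGG R=GGYR B=YRBB L=BBOW
After move 3 (F): F=GOGW U=WRWB R=WGRR D=YGYY L=BOOO
After move 4 (U'): U=RBWW F=BOGW R=GORR B=WGBB L=YROO
After move 5 (F'): F=OWBG U=RBGR R=GOYR D=ROYY L=YWOW
Query: U face = RBGR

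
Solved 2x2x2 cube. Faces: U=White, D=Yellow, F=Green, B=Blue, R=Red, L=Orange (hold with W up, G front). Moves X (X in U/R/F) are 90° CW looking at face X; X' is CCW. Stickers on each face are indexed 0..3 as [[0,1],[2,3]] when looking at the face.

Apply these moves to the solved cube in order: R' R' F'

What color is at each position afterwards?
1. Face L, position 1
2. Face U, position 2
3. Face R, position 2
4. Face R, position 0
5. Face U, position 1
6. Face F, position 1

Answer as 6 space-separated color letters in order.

Answer: Y R Y W Y B

Derivation:
After move 1 (R'): R=RRRR U=WBWB F=GWGW D=YGYG B=YBYB
After move 2 (R'): R=RRRR U=WYWY F=GBGB D=YWYW B=GBGB
After move 3 (F'): F=BBGG U=WYRR R=WRYR D=OOYW L=OYOW
Query 1: L[1] = Y
Query 2: U[2] = R
Query 3: R[2] = Y
Query 4: R[0] = W
Query 5: U[1] = Y
Query 6: F[1] = B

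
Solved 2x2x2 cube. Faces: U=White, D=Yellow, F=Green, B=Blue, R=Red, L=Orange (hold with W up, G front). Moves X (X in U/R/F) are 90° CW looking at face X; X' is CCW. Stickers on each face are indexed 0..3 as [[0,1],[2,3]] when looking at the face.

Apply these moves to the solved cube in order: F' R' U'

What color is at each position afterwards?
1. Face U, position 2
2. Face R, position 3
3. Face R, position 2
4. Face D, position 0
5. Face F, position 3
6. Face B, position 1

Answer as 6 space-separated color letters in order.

Answer: W Y Y O R R

Derivation:
After move 1 (F'): F=GGGG U=WWRR R=YRYR D=OOYY L=OWOW
After move 2 (R'): R=RRYY U=WBRB F=GWGR D=OGYG B=YBOB
After move 3 (U'): U=BBWR F=OWGR R=GWYY B=RROB L=YBOW
Query 1: U[2] = W
Query 2: R[3] = Y
Query 3: R[2] = Y
Query 4: D[0] = O
Query 5: F[3] = R
Query 6: B[1] = R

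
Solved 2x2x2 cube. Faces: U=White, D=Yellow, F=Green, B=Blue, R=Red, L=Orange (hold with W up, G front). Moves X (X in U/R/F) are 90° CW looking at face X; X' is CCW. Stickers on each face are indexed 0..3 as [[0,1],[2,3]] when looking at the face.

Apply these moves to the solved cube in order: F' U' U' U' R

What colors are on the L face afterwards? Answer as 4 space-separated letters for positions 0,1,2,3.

After move 1 (F'): F=GGGG U=WWRR R=YRYR D=OOYY L=OWOW
After move 2 (U'): U=WRWR F=OWGG R=GGYR B=YRBB L=BBOW
After move 3 (U'): U=RRWW F=BBGG R=OWYR B=GGBB L=YROW
After move 4 (U'): U=RWRW F=YRGG R=BBYR B=OWBB L=GGOW
After move 5 (R): R=YBRB U=RRRG F=YOGY D=OBYO B=WWWB
Query: L face = GGOW

Answer: G G O W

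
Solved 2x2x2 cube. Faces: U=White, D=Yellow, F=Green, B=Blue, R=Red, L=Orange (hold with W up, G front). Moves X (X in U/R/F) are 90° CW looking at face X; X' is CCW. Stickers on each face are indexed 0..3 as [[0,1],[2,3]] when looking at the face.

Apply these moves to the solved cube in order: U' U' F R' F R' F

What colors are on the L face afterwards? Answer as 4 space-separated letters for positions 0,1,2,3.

Answer: R W O G

Derivation:
After move 1 (U'): U=WWWW F=OOGG R=GGRR B=RRBB L=BBOO
After move 2 (U'): U=WWWW F=BBGG R=OORR B=GGBB L=RROO
After move 3 (F): F=GBGB U=WWOR R=WOWR D=ROYY L=RYOY
After move 4 (R'): R=ORWW U=WBOG F=GWGR D=RBYB B=YGOB
After move 5 (F): F=GGRW U=WBYY R=ORGW D=WOYB L=RROB
After move 6 (R'): R=RWOG U=WOYY F=GBRY D=WGYW B=BGOB
After move 7 (F): F=RGYB U=WOBR R=YWYG D=ORYW L=RWOG
Query: L face = RWOG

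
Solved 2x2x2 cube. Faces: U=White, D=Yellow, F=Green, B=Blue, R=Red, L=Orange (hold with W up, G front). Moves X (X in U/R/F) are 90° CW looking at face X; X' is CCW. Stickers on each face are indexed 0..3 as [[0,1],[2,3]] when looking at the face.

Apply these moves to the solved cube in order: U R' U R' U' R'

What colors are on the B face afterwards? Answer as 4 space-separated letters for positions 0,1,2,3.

Answer: W R R B

Derivation:
After move 1 (U): U=WWWW F=RRGG R=BBRR B=OOBB L=GGOO
After move 2 (R'): R=BRBR U=WBWO F=RWGW D=YRYG B=YOYB
After move 3 (U): U=WWOB F=BRGW R=YOBR B=GGYB L=RWOO
After move 4 (R'): R=ORYB U=WYOG F=BWGB D=YRYW B=GGRB
After move 5 (U'): U=YGWO F=RWGB R=BWYB B=ORRB L=GGOO
After move 6 (R'): R=WBBY U=YRWO F=RGGO D=YWYB B=WRRB
Query: B face = WRRB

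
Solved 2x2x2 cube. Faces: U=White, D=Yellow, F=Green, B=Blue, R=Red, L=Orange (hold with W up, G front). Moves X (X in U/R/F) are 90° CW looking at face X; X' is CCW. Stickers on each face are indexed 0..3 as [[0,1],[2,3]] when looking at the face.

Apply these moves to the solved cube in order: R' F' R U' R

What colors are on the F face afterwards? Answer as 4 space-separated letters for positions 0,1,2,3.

Answer: O Y G Y

Derivation:
After move 1 (R'): R=RRRR U=WBWB F=GWGW D=YGYG B=YBYB
After move 2 (F'): F=WWGG U=WBRR R=GRYR D=OOYG L=OBOW
After move 3 (R): R=YGRR U=WWRG F=WOGG D=OYYY B=RBBB
After move 4 (U'): U=WGWR F=OBGG R=WORR B=YGBB L=RBOW
After move 5 (R): R=RWRO U=WBWG F=OYGY D=OBYY B=RGGB
Query: F face = OYGY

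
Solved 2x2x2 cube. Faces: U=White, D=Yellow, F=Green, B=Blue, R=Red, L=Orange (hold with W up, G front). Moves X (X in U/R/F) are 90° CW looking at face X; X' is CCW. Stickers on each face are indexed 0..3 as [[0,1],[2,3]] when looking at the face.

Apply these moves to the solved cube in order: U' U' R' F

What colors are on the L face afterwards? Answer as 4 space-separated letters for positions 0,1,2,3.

After move 1 (U'): U=WWWW F=OOGG R=GGRR B=RRBB L=BBOO
After move 2 (U'): U=WWWW F=BBGG R=OORR B=GGBB L=RROO
After move 3 (R'): R=OROR U=WBWG F=BWGW D=YBYG B=YGYB
After move 4 (F): F=GBWW U=WBOR R=WRGR D=OOYG L=RYOB
Query: L face = RYOB

Answer: R Y O B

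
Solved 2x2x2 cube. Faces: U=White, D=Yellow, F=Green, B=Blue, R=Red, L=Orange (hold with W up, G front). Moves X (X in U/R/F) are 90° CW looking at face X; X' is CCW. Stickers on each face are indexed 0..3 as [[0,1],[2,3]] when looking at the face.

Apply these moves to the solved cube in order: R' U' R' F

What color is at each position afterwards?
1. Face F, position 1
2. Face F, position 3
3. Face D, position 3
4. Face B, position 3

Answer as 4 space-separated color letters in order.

After move 1 (R'): R=RRRR U=WBWB F=GWGW D=YGYG B=YBYB
After move 2 (U'): U=BBWW F=OOGW R=GWRR B=RRYB L=YBOO
After move 3 (R'): R=WRGR U=BYWR F=OBGW D=YOYW B=GRGB
After move 4 (F): F=GOWB U=BYOB R=WRRR D=GWYW L=YYOO
Query 1: F[1] = O
Query 2: F[3] = B
Query 3: D[3] = W
Query 4: B[3] = B

Answer: O B W B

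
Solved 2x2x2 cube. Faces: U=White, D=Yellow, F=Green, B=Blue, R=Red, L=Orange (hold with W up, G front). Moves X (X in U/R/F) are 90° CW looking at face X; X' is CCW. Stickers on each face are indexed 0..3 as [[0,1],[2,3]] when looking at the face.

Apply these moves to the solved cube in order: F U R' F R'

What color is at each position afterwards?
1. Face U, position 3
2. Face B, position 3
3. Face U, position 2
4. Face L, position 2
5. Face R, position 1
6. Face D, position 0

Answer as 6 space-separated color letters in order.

Answer: Y B Y O W B

Derivation:
After move 1 (F): F=GGGG U=WWOO R=WRWR D=RRYY L=OYOY
After move 2 (U): U=OWOW F=WRGG R=BBWR B=OYBB L=GGOY
After move 3 (R'): R=BRBW U=OBOO F=WWGW D=RRYG B=YYRB
After move 4 (F): F=GWWW U=OBYG R=OROW D=BBYG L=GROR
After move 5 (R'): R=RWOO U=ORYY F=GBWG D=BWYW B=GYBB
Query 1: U[3] = Y
Query 2: B[3] = B
Query 3: U[2] = Y
Query 4: L[2] = O
Query 5: R[1] = W
Query 6: D[0] = B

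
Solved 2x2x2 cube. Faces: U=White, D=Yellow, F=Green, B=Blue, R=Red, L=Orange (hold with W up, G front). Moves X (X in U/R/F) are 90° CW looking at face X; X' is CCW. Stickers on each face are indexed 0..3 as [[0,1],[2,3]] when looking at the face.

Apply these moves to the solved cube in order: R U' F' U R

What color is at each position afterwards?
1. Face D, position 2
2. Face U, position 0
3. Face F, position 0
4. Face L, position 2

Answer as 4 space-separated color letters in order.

Answer: Y G B O

Derivation:
After move 1 (R): R=RRRR U=WGWG F=GYGY D=YBYB B=WBWB
After move 2 (U'): U=GGWW F=OOGY R=GYRR B=RRWB L=WBOO
After move 3 (F'): F=OYOG U=GGGR R=BYYR D=BOYB L=WWOW
After move 4 (U): U=GGRG F=BYOG R=RRYR B=WWWB L=OYOW
After move 5 (R): R=YRRR U=GYRG F=BOOB D=BWYW B=GWGB
Query 1: D[2] = Y
Query 2: U[0] = G
Query 3: F[0] = B
Query 4: L[2] = O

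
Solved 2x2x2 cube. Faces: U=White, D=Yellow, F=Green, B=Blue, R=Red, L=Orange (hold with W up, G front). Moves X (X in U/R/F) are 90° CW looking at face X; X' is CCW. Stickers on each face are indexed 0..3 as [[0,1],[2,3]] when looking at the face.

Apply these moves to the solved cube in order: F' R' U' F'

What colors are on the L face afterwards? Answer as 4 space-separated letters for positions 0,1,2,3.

Answer: Y R O W

Derivation:
After move 1 (F'): F=GGGG U=WWRR R=YRYR D=OOYY L=OWOW
After move 2 (R'): R=RRYY U=WBRB F=GWGR D=OGYG B=YBOB
After move 3 (U'): U=BBWR F=OWGR R=GWYY B=RROB L=YBOW
After move 4 (F'): F=WROG U=BBGY R=GWOY D=BWYG L=YROW
Query: L face = YROW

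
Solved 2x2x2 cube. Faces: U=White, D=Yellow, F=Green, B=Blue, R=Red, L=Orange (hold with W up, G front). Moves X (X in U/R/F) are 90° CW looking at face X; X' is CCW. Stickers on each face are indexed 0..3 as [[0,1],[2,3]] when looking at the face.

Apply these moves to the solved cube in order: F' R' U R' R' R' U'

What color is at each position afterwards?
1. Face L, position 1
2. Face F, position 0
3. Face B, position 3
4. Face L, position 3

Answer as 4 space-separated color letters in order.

After move 1 (F'): F=GGGG U=WWRR R=YRYR D=OOYY L=OWOW
After move 2 (R'): R=RRYY U=WBRB F=GWGR D=OGYG B=YBOB
After move 3 (U): U=RWBB F=RRGR R=YBYY B=OWOB L=GWOW
After move 4 (R'): R=BYYY U=ROBO F=RWGB D=ORYR B=GWGB
After move 5 (R'): R=YYBY U=RGBG F=ROGO D=OWYB B=RWRB
After move 6 (R'): R=YYYB U=RRBR F=RGGG D=OOYO B=BWWB
After move 7 (U'): U=RRRB F=GWGG R=RGYB B=YYWB L=BWOW
Query 1: L[1] = W
Query 2: F[0] = G
Query 3: B[3] = B
Query 4: L[3] = W

Answer: W G B W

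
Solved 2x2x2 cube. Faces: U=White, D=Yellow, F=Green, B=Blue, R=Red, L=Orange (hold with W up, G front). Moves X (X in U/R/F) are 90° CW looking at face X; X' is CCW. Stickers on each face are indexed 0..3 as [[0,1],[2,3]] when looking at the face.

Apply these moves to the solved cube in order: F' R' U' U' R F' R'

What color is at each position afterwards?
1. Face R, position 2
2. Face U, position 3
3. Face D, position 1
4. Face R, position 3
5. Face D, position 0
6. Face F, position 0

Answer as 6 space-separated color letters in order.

Answer: O W G O R G

Derivation:
After move 1 (F'): F=GGGG U=WWRR R=YRYR D=OOYY L=OWOW
After move 2 (R'): R=RRYY U=WBRB F=GWGR D=OGYG B=YBOB
After move 3 (U'): U=BBWR F=OWGR R=GWYY B=RROB L=YBOW
After move 4 (U'): U=BRBW F=YBGR R=OWYY B=GWOB L=RROW
After move 5 (R): R=YOYW U=BBBR F=YGGG D=OOYG B=WWRB
After move 6 (F'): F=GGYG U=BBYY R=OOOW D=RWYG L=RROB
After move 7 (R'): R=OWOO U=BRYW F=GBYY D=RGYG B=GWWB
Query 1: R[2] = O
Query 2: U[3] = W
Query 3: D[1] = G
Query 4: R[3] = O
Query 5: D[0] = R
Query 6: F[0] = G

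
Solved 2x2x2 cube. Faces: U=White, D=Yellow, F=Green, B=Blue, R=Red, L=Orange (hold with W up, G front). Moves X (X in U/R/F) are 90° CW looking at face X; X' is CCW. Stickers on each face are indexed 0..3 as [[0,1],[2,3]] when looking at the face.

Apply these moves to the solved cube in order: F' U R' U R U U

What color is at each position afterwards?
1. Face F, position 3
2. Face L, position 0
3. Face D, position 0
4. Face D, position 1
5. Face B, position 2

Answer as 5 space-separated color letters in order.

Answer: G B O O R

Derivation:
After move 1 (F'): F=GGGG U=WWRR R=YRYR D=OOYY L=OWOW
After move 2 (U): U=RWRW F=YRGG R=BBYR B=OWBB L=GGOW
After move 3 (R'): R=BRBY U=RBRO F=YWGW D=ORYG B=YWOB
After move 4 (U): U=RROB F=BRGW R=YWBY B=GGOB L=YWOW
After move 5 (R): R=BYYW U=RROW F=BRGG D=OOYG B=BGRB
After move 6 (U): U=ORWR F=BYGG R=BGYW B=YWRB L=BROW
After move 7 (U): U=WORR F=BGGG R=YWYW B=BRRB L=BYOW
Query 1: F[3] = G
Query 2: L[0] = B
Query 3: D[0] = O
Query 4: D[1] = O
Query 5: B[2] = R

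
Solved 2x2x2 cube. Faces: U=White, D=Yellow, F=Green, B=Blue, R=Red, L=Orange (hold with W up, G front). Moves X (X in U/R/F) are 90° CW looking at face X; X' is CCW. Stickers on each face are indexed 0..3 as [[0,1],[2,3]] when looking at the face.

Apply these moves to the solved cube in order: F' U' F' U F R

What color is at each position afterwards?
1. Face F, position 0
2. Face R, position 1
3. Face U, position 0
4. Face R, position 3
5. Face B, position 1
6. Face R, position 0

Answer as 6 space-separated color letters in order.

After move 1 (F'): F=GGGG U=WWRR R=YRYR D=OOYY L=OWOW
After move 2 (U'): U=WRWR F=OWGG R=GGYR B=YRBB L=BBOW
After move 3 (F'): F=WGOG U=WRGY R=OGOR D=BWYY L=BROW
After move 4 (U): U=GWYR F=OGOG R=YROR B=BRBB L=WGOW
After move 5 (F): F=OOGG U=GWWG R=YRRR D=OYYY L=WBOW
After move 6 (R): R=RYRR U=GOWG F=OYGY D=OBYB B=GRWB
Query 1: F[0] = O
Query 2: R[1] = Y
Query 3: U[0] = G
Query 4: R[3] = R
Query 5: B[1] = R
Query 6: R[0] = R

Answer: O Y G R R R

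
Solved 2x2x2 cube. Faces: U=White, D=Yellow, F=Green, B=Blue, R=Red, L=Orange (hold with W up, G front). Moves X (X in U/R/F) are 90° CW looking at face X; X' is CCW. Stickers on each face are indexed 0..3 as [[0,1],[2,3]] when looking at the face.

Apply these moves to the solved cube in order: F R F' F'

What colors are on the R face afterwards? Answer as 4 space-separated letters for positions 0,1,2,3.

Answer: Y W Y R

Derivation:
After move 1 (F): F=GGGG U=WWOO R=WRWR D=RRYY L=OYOY
After move 2 (R): R=WWRR U=WGOG F=GRGY D=RBYB B=OBWB
After move 3 (F'): F=RYGG U=WGWR R=BWRR D=YYYB L=OGOO
After move 4 (F'): F=YGRG U=WGBR R=YWYR D=GOYB L=OROW
Query: R face = YWYR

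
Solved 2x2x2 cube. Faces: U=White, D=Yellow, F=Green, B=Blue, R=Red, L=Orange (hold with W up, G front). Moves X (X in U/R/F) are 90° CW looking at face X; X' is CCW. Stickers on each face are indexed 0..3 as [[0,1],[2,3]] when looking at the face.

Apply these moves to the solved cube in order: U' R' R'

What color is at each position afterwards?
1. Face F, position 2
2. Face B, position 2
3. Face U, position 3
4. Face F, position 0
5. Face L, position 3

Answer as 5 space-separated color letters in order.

After move 1 (U'): U=WWWW F=OOGG R=GGRR B=RRBB L=BBOO
After move 2 (R'): R=GRGR U=WBWR F=OWGW D=YOYG B=YRYB
After move 3 (R'): R=RRGG U=WYWY F=OBGR D=YWYW B=GROB
Query 1: F[2] = G
Query 2: B[2] = O
Query 3: U[3] = Y
Query 4: F[0] = O
Query 5: L[3] = O

Answer: G O Y O O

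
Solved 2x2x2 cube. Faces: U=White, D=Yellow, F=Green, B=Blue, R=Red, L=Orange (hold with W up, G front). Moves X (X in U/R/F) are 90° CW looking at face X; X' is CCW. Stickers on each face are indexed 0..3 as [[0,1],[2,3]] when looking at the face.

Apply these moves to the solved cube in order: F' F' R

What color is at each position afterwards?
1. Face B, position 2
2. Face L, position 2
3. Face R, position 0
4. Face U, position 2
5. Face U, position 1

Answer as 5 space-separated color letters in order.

Answer: W O O Y G

Derivation:
After move 1 (F'): F=GGGG U=WWRR R=YRYR D=OOYY L=OWOW
After move 2 (F'): F=GGGG U=WWYY R=OROR D=WWYY L=OROR
After move 3 (R): R=OORR U=WGYG F=GWGY D=WBYB B=YBWB
Query 1: B[2] = W
Query 2: L[2] = O
Query 3: R[0] = O
Query 4: U[2] = Y
Query 5: U[1] = G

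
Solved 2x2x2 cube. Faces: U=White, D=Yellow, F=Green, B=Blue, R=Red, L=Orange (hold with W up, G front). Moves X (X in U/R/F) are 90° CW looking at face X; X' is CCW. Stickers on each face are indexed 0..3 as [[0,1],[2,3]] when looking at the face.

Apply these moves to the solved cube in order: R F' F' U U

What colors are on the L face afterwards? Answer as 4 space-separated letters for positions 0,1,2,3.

After move 1 (R): R=RRRR U=WGWG F=GYGY D=YBYB B=WBWB
After move 2 (F'): F=YYGG U=WGRR R=BRYR D=OOYB L=OGOW
After move 3 (F'): F=YGYG U=WGBY R=OROR D=GWYB L=OROR
After move 4 (U): U=BWYG F=ORYG R=WBOR B=ORWB L=YGOR
After move 5 (U): U=YBGW F=WBYG R=OROR B=YGWB L=OROR
Query: L face = OROR

Answer: O R O R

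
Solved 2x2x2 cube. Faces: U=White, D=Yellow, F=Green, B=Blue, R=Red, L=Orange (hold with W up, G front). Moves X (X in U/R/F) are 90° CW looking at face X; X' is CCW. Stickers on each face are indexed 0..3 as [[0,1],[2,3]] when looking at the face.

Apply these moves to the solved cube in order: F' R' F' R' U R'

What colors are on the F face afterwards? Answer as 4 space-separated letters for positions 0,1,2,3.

Answer: R W G O

Derivation:
After move 1 (F'): F=GGGG U=WWRR R=YRYR D=OOYY L=OWOW
After move 2 (R'): R=RRYY U=WBRB F=GWGR D=OGYG B=YBOB
After move 3 (F'): F=WRGG U=WBRY R=GROY D=WWYG L=OBOR
After move 4 (R'): R=RYGO U=WORY F=WBGY D=WRYG B=GBWB
After move 5 (U): U=RWYO F=RYGY R=GBGO B=OBWB L=WBOR
After move 6 (R'): R=BOGG U=RWYO F=RWGO D=WYYY B=GBRB
Query: F face = RWGO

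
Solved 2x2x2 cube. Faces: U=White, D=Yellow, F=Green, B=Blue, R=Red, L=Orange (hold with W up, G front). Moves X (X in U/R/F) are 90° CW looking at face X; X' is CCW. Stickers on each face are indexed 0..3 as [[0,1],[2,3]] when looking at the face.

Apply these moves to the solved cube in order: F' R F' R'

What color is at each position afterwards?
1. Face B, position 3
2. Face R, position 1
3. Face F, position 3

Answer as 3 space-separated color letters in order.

Answer: B R R

Derivation:
After move 1 (F'): F=GGGG U=WWRR R=YRYR D=OOYY L=OWOW
After move 2 (R): R=YYRR U=WGRG F=GOGY D=OBYB B=RBWB
After move 3 (F'): F=OYGG U=WGYR R=BYOR D=WWYB L=OGOR
After move 4 (R'): R=YRBO U=WWYR F=OGGR D=WYYG B=BBWB
Query 1: B[3] = B
Query 2: R[1] = R
Query 3: F[3] = R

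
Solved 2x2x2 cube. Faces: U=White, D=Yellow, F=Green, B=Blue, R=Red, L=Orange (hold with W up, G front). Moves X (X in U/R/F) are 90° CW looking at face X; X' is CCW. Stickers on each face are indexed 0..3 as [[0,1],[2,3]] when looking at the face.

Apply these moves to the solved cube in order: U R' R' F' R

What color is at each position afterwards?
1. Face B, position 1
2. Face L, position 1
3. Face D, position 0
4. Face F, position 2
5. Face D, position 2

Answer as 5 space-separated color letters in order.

After move 1 (U): U=WWWW F=RRGG R=BBRR B=OOBB L=GGOO
After move 2 (R'): R=BRBR U=WBWO F=RWGW D=YRYG B=YOYB
After move 3 (R'): R=RRBB U=WYWY F=RBGO D=YWYW B=GORB
After move 4 (F'): F=BORG U=WYRB R=WRYB D=GOYW L=GYOW
After move 5 (R): R=YWBR U=WORG F=BORW D=GRYG B=BOYB
Query 1: B[1] = O
Query 2: L[1] = Y
Query 3: D[0] = G
Query 4: F[2] = R
Query 5: D[2] = Y

Answer: O Y G R Y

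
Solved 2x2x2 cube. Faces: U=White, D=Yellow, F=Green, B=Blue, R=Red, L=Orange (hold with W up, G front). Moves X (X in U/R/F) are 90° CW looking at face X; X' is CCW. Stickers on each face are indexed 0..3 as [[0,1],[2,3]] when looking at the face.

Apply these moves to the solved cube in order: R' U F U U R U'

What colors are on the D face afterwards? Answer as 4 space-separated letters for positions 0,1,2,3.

Answer: R Y Y G

Derivation:
After move 1 (R'): R=RRRR U=WBWB F=GWGW D=YGYG B=YBYB
After move 2 (U): U=WWBB F=RRGW R=YBRR B=OOYB L=GWOO
After move 3 (F): F=GRWR U=WWOW R=BBBR D=RYYG L=GYOG
After move 4 (U): U=OWWW F=BBWR R=OOBR B=GYYB L=GROG
After move 5 (U): U=WOWW F=OOWR R=GYBR B=GRYB L=BBOG
After move 6 (R): R=BGRY U=WOWR F=OYWG D=RYYG B=WROB
After move 7 (U'): U=ORWW F=BBWG R=OYRY B=BGOB L=WROG
Query: D face = RYYG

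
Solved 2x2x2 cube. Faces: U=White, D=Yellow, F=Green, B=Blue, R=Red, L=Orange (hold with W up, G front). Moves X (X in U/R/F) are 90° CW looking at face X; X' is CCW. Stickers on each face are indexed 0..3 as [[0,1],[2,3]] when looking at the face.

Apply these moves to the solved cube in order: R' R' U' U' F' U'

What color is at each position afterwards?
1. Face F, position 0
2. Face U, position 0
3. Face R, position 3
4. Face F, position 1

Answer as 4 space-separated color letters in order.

Answer: R W R W

Derivation:
After move 1 (R'): R=RRRR U=WBWB F=GWGW D=YGYG B=YBYB
After move 2 (R'): R=RRRR U=WYWY F=GBGB D=YWYW B=GBGB
After move 3 (U'): U=YYWW F=OOGB R=GBRR B=RRGB L=GBOO
After move 4 (U'): U=YWYW F=GBGB R=OORR B=GBGB L=RROO
After move 5 (F'): F=BBGG U=YWOR R=WOYR D=ROYW L=RWOY
After move 6 (U'): U=WRYO F=RWGG R=BBYR B=WOGB L=GBOY
Query 1: F[0] = R
Query 2: U[0] = W
Query 3: R[3] = R
Query 4: F[1] = W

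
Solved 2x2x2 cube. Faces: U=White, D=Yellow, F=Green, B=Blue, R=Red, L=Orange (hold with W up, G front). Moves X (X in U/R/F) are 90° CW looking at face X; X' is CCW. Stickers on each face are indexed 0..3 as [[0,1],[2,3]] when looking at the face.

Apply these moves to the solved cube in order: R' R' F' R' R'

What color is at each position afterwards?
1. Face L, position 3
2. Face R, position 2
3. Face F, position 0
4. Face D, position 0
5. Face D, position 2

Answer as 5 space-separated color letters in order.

Answer: W R B O Y

Derivation:
After move 1 (R'): R=RRRR U=WBWB F=GWGW D=YGYG B=YBYB
After move 2 (R'): R=RRRR U=WYWY F=GBGB D=YWYW B=GBGB
After move 3 (F'): F=BBGG U=WYRR R=WRYR D=OOYW L=OYOW
After move 4 (R'): R=RRWY U=WGRG F=BYGR D=OBYG B=WBOB
After move 5 (R'): R=RYRW U=WORW F=BGGG D=OYYR B=GBBB
Query 1: L[3] = W
Query 2: R[2] = R
Query 3: F[0] = B
Query 4: D[0] = O
Query 5: D[2] = Y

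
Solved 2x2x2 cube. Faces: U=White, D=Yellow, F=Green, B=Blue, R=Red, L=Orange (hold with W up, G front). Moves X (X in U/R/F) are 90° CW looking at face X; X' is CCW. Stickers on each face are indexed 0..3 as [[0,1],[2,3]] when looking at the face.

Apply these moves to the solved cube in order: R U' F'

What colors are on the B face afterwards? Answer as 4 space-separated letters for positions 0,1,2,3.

Answer: R R W B

Derivation:
After move 1 (R): R=RRRR U=WGWG F=GYGY D=YBYB B=WBWB
After move 2 (U'): U=GGWW F=OOGY R=GYRR B=RRWB L=WBOO
After move 3 (F'): F=OYOG U=GGGR R=BYYR D=BOYB L=WWOW
Query: B face = RRWB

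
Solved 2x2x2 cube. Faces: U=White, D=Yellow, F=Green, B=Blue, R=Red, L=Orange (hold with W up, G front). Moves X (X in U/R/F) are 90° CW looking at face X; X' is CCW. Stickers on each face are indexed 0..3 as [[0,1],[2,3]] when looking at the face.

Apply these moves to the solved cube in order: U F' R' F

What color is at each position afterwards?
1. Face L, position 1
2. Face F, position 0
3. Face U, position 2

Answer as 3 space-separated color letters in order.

After move 1 (U): U=WWWW F=RRGG R=BBRR B=OOBB L=GGOO
After move 2 (F'): F=RGRG U=WWBR R=YBYR D=GOYY L=GWOW
After move 3 (R'): R=BRYY U=WBBO F=RWRR D=GGYG B=YOOB
After move 4 (F): F=RRRW U=WBWW R=BROY D=YBYG L=GGOG
Query 1: L[1] = G
Query 2: F[0] = R
Query 3: U[2] = W

Answer: G R W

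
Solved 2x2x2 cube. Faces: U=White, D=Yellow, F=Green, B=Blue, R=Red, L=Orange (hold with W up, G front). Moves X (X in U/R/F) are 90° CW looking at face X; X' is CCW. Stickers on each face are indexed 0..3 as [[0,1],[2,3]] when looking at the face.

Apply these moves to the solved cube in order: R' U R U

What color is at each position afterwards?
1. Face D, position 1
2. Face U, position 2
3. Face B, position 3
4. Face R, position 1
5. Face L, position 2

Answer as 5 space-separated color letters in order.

Answer: Y W B O O

Derivation:
After move 1 (R'): R=RRRR U=WBWB F=GWGW D=YGYG B=YBYB
After move 2 (U): U=WWBB F=RRGW R=YBRR B=OOYB L=GWOO
After move 3 (R): R=RYRB U=WRBW F=RGGG D=YYYO B=BOWB
After move 4 (U): U=BWWR F=RYGG R=BORB B=GWWB L=RGOO
Query 1: D[1] = Y
Query 2: U[2] = W
Query 3: B[3] = B
Query 4: R[1] = O
Query 5: L[2] = O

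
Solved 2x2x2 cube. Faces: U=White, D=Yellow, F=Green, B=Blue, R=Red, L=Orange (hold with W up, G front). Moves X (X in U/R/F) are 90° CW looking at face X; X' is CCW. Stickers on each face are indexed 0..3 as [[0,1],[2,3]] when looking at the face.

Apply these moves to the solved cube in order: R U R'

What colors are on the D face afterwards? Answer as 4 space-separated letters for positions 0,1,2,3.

After move 1 (R): R=RRRR U=WGWG F=GYGY D=YBYB B=WBWB
After move 2 (U): U=WWGG F=RRGY R=WBRR B=OOWB L=GYOO
After move 3 (R'): R=BRWR U=WWGO F=RWGG D=YRYY B=BOBB
Query: D face = YRYY

Answer: Y R Y Y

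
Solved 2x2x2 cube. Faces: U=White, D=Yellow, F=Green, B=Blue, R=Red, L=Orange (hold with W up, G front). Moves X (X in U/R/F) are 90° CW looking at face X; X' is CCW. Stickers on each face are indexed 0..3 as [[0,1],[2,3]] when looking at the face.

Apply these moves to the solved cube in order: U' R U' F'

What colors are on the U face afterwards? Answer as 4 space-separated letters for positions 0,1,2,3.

Answer: O G O R

Derivation:
After move 1 (U'): U=WWWW F=OOGG R=GGRR B=RRBB L=BBOO
After move 2 (R): R=RGRG U=WOWG F=OYGY D=YBYR B=WRWB
After move 3 (U'): U=OGWW F=BBGY R=OYRG B=RGWB L=WROO
After move 4 (F'): F=BYBG U=OGOR R=BYYG D=ROYR L=WWOW
Query: U face = OGOR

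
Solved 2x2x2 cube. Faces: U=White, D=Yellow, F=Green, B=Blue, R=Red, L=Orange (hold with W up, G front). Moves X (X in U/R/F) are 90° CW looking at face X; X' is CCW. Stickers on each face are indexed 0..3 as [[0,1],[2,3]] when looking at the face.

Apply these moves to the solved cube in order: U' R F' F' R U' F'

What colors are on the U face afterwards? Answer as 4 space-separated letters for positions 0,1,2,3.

Answer: G O Y G

Derivation:
After move 1 (U'): U=WWWW F=OOGG R=GGRR B=RRBB L=BBOO
After move 2 (R): R=RGRG U=WOWG F=OYGY D=YBYR B=WRWB
After move 3 (F'): F=YYOG U=WORR R=BGYG D=BOYR L=BGOW
After move 4 (F'): F=YGYO U=WOBY R=OGBG D=GWYR L=BROR
After move 5 (R): R=BOGG U=WGBO F=YWYR D=GWYW B=YROB
After move 6 (U'): U=GOWB F=BRYR R=YWGG B=BOOB L=YROR
After move 7 (F'): F=RRBY U=GOYG R=WWGG D=RRYW L=YBOW
Query: U face = GOYG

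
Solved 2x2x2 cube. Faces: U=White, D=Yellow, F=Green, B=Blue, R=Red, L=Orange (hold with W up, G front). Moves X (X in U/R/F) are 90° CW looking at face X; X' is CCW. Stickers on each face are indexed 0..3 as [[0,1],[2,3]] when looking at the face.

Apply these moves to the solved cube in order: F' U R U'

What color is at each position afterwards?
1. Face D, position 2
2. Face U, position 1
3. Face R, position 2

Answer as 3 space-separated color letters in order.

Answer: Y G R

Derivation:
After move 1 (F'): F=GGGG U=WWRR R=YRYR D=OOYY L=OWOW
After move 2 (U): U=RWRW F=YRGG R=BBYR B=OWBB L=GGOW
After move 3 (R): R=YBRB U=RRRG F=YOGY D=OBYO B=WWWB
After move 4 (U'): U=RGRR F=GGGY R=YORB B=YBWB L=WWOW
Query 1: D[2] = Y
Query 2: U[1] = G
Query 3: R[2] = R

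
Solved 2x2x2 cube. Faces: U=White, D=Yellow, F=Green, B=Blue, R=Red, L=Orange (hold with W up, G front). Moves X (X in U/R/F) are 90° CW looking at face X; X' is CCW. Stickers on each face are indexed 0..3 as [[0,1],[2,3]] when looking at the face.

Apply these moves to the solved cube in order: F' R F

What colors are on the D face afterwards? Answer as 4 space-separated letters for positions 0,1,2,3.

After move 1 (F'): F=GGGG U=WWRR R=YRYR D=OOYY L=OWOW
After move 2 (R): R=YYRR U=WGRG F=GOGY D=OBYB B=RBWB
After move 3 (F): F=GGYO U=WGWW R=RYGR D=RYYB L=OOOB
Query: D face = RYYB

Answer: R Y Y B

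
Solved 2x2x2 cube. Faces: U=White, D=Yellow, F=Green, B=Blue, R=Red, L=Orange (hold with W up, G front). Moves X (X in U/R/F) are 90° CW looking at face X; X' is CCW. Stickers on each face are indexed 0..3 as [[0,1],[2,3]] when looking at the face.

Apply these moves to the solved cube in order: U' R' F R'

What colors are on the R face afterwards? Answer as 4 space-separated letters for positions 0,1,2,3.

Answer: R R W R

Derivation:
After move 1 (U'): U=WWWW F=OOGG R=GGRR B=RRBB L=BBOO
After move 2 (R'): R=GRGR U=WBWR F=OWGW D=YOYG B=YRYB
After move 3 (F): F=GOWW U=WBOB R=WRRR D=GGYG L=BYOO
After move 4 (R'): R=RRWR U=WYOY F=GBWB D=GOYW B=GRGB
Query: R face = RRWR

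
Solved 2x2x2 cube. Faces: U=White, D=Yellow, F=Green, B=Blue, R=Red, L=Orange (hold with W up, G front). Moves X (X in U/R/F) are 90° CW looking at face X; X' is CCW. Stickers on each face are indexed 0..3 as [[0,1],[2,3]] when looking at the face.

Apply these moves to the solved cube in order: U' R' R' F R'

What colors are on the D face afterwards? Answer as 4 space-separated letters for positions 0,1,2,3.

Answer: G O Y B

Derivation:
After move 1 (U'): U=WWWW F=OOGG R=GGRR B=RRBB L=BBOO
After move 2 (R'): R=GRGR U=WBWR F=OWGW D=YOYG B=YRYB
After move 3 (R'): R=RRGG U=WYWY F=OBGR D=YWYW B=GROB
After move 4 (F): F=GORB U=WYOB R=WRYG D=GRYW L=BYOW
After move 5 (R'): R=RGWY U=WOOG F=GYRB D=GOYB B=WRRB
Query: D face = GOYB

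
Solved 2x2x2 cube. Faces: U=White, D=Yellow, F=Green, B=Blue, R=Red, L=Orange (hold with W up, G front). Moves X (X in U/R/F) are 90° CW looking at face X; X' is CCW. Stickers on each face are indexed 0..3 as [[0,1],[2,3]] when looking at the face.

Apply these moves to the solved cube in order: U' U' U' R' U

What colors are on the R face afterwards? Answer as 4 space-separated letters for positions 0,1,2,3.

Answer: Y O B R

Derivation:
After move 1 (U'): U=WWWW F=OOGG R=GGRR B=RRBB L=BBOO
After move 2 (U'): U=WWWW F=BBGG R=OORR B=GGBB L=RROO
After move 3 (U'): U=WWWW F=RRGG R=BBRR B=OOBB L=GGOO
After move 4 (R'): R=BRBR U=WBWO F=RWGW D=YRYG B=YOYB
After move 5 (U): U=WWOB F=BRGW R=YOBR B=GGYB L=RWOO
Query: R face = YOBR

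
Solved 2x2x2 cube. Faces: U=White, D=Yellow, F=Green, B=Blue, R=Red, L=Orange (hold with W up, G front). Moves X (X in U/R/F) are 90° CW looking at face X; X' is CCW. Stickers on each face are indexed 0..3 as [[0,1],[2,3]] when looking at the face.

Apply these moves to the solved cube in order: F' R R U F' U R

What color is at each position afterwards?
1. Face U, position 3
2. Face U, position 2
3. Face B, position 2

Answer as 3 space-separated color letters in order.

Answer: G R R

Derivation:
After move 1 (F'): F=GGGG U=WWRR R=YRYR D=OOYY L=OWOW
After move 2 (R): R=YYRR U=WGRG F=GOGY D=OBYB B=RBWB
After move 3 (R): R=RYRY U=WORY F=GBGB D=OWYR B=GBGB
After move 4 (U): U=RWYO F=RYGB R=GBRY B=OWGB L=GBOW
After move 5 (F'): F=YBRG U=RWGR R=WBOY D=BWYR L=GOOY
After move 6 (U): U=GRRW F=WBRG R=OWOY B=GOGB L=YBOY
After move 7 (R): R=OOYW U=GBRG F=WWRR D=BGYG B=WORB
Query 1: U[3] = G
Query 2: U[2] = R
Query 3: B[2] = R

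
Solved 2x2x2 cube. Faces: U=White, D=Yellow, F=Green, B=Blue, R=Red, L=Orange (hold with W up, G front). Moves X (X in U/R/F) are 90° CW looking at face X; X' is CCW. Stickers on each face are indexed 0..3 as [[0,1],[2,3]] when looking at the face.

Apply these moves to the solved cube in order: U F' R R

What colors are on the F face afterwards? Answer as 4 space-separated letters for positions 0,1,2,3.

Answer: R B R O

Derivation:
After move 1 (U): U=WWWW F=RRGG R=BBRR B=OOBB L=GGOO
After move 2 (F'): F=RGRG U=WWBR R=YBYR D=GOYY L=GWOW
After move 3 (R): R=YYRB U=WGBG F=RORY D=GBYO B=ROWB
After move 4 (R): R=RYBY U=WOBY F=RBRO D=GWYR B=GOGB
Query: F face = RBRO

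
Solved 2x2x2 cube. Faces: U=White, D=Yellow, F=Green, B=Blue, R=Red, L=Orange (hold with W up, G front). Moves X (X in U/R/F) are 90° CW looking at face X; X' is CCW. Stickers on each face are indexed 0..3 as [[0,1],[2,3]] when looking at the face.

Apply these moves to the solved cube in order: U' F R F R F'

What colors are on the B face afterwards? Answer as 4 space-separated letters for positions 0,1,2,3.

After move 1 (U'): U=WWWW F=OOGG R=GGRR B=RRBB L=BBOO
After move 2 (F): F=GOGO U=WWOB R=WGWR D=RGYY L=BYOY
After move 3 (R): R=WWRG U=WOOO F=GGGY D=RBYR B=BRWB
After move 4 (F): F=GGYG U=WOYY R=OWOG D=RWYR L=BROB
After move 5 (R): R=OOGW U=WGYG F=GWYR D=RWYB B=YROB
After move 6 (F'): F=WRGY U=WGOG R=WORW D=RBYB L=BGOY
Query: B face = YROB

Answer: Y R O B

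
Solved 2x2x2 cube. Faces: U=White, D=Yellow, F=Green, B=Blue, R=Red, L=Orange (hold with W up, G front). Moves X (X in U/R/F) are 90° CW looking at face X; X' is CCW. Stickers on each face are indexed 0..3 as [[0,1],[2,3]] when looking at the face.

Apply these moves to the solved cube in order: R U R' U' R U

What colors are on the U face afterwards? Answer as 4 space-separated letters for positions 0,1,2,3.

After move 1 (R): R=RRRR U=WGWG F=GYGY D=YBYB B=WBWB
After move 2 (U): U=WWGG F=RRGY R=WBRR B=OOWB L=GYOO
After move 3 (R'): R=BRWR U=WWGO F=RWGG D=YRYY B=BOBB
After move 4 (U'): U=WOWG F=GYGG R=RWWR B=BRBB L=BOOO
After move 5 (R): R=WRRW U=WYWG F=GRGY D=YBYB B=GROB
After move 6 (U): U=WWGY F=WRGY R=GRRW B=BOOB L=GROO
Query: U face = WWGY

Answer: W W G Y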